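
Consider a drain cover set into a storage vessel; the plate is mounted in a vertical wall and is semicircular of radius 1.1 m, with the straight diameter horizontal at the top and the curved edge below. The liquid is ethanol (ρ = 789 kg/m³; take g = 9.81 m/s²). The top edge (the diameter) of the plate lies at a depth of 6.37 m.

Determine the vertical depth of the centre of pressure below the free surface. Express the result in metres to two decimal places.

h_p = 6.85 m

γ = ρg = 789 × 9.81 / 1000 = 7.74009 kN/m³.
The centroid of a semicircle lies 4r/(3π) = 0.466854 m from the diameter, here below the top edge, so the centroid depth is h_c = 6.37 + 0.466854 = 6.83685 m.
A = πr²/2 = π × 1.1²/2 = 1.90066 m².
Resultant F = γ·h_c·A = 7.74009 × 6.83685 × 1.90066 = 100.579 kN.
I_c = (π/8 − 8/(9π))·r⁴ = 0.109757 × 1.1⁴ = 0.160695 m⁴.
Centre of pressure: y_p = y_c + I_c/(y_c·A) = 6.83685 + 0.160695/(6.83685 × 1.90066) = 6.83685 + 0.0123664 = 6.84922 m along the plane.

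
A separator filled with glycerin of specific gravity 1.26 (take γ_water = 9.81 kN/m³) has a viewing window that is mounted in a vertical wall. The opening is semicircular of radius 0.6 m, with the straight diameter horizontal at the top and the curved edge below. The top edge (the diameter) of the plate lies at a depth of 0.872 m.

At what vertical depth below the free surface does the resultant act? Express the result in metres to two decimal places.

γ = 1.26 × 9.81 = 12.3606 kN/m³.
The centroid of a semicircle lies 4r/(3π) = 0.254648 m from the diameter, here below the top edge, so the centroid depth is h_c = 0.872 + 0.254648 = 1.12665 m.
A = πr²/2 = π × 0.6²/2 = 0.565487 m².
Resultant F = γ·h_c·A = 12.3606 × 1.12665 × 0.565487 = 7.87501 kN.
I_c = (π/8 − 8/(9π))·r⁴ = 0.109757 × 0.6⁴ = 0.0142245 m⁴.
Centre of pressure: y_p = y_c + I_c/(y_c·A) = 1.12665 + 0.0142245/(1.12665 × 0.565487) = 1.12665 + 0.0223267 = 1.14898 m along the plane.

h_p = 1.15 m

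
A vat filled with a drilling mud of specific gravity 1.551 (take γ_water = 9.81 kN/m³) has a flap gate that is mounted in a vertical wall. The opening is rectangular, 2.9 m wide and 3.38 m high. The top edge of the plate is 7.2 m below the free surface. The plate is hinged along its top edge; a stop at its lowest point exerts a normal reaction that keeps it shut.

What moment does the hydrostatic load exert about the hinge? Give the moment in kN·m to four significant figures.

γ = 1.551 × 9.81 = 15.21531 kN/m³.
The centroid lies 3.38/2 = 1.69 m below the top edge, so the centroid depth is h_c = 7.2 + 1.69 = 8.89 m.
A = 2.9 × 3.38 = 9.802 m².
Resultant F = γ·h_c·A = 15.21531 × 8.89 × 9.802 = 1325.86 kN.
I_c = b·h³/12 = 2.9 × 3.38³/12 = 9.33183 m⁴.
Centre of pressure: y_p = y_c + I_c/(y_c·A) = 8.89 + 9.33183/(8.89 × 9.802) = 8.89 + 0.10709 = 8.99709 m along the plane.
The resultant acts 1.69 + 0.10709 = 1.79709 m (along the plate) below the hinge at the top edge, so the moment about the hinge is M = F × 1.79709 = 1325.86 × 1.79709 = 2382.69 kN·m.

M ≈ 2383 kN·m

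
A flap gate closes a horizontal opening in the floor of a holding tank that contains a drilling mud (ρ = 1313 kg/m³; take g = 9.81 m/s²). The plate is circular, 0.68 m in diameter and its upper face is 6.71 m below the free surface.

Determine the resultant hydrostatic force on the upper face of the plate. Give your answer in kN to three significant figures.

γ = ρg = 1313 × 9.81 / 1000 = 12.88053 kN/m³.
The plate is horizontal, so pressure is uniform at p = γ·h = 12.88053 × 6.71 = 86.4284 kN/m².
A = π(0.34)² = 0.363168 m².
F = p·A = 86.4284 × 0.363168 = 31.388 kN.

F ≈ 31.4 kN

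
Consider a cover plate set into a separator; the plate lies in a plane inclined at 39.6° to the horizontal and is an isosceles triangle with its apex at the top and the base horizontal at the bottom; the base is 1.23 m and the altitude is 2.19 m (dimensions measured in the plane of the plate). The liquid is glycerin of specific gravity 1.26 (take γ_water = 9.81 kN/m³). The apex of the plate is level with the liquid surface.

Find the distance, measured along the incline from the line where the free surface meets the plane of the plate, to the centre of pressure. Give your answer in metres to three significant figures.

y_p = 1.64 m

γ = 1.26 × 9.81 = 12.3606 kN/m³.
Let θ = 39.6° be the plate's angle to the horizontal; measure y along the incline from where the plane meets the free surface. Vertical depth h = y·sinθ with sinθ = 0.637424.
With the apex up, the centroid sits 2h/3 = 2 × 2.19/3 = 1.46 m below the apex, so y_c = 1.46 m and h_c = 1.46 × 0.637424 = 0.930639 m.
A = ½ × 1.23 × 2.19 = 1.34685 m².
Resultant F = γ·h_c·A = 12.3606 × 0.930639 × 1.34685 = 15.4932 kN.
I_c = b·h³/36 = 1.23 × 2.19³/36 = 0.358868 m⁴.
Centre of pressure: y_p = y_c + I_c/(y_c·A) = 1.46 + 0.358868/(1.46 × 1.34685) = 1.46 + 0.1825 = 1.6425 m along the plane.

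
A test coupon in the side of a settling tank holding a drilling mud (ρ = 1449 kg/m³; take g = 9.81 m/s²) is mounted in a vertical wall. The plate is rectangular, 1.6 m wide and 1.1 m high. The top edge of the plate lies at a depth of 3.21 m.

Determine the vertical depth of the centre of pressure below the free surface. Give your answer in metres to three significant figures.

h_p = 3.79 m

γ = ρg = 1449 × 9.81 / 1000 = 14.21469 kN/m³.
The centroid lies 1.1/2 = 0.55 m below the top edge, so the centroid depth is h_c = 3.21 + 0.55 = 3.76 m.
A = 1.6 × 1.1 = 1.76 m².
Resultant F = γ·h_c·A = 14.21469 × 3.76 × 1.76 = 94.0671 kN.
I_c = b·h³/12 = 1.6 × 1.1³/12 = 0.177467 m⁴.
Centre of pressure: y_p = y_c + I_c/(y_c·A) = 3.76 + 0.177467/(3.76 × 1.76) = 3.76 + 0.0268174 = 3.78682 m along the plane.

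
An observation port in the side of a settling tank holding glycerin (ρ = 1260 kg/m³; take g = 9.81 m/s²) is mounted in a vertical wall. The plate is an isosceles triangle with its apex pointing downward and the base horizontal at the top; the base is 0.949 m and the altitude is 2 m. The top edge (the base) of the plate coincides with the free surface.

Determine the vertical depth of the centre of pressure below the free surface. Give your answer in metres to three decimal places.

h_p = 1.000 m

γ = ρg = 1260 × 9.81 / 1000 = 12.3606 kN/m³.
With the apex down, the centroid sits h/3 = 2/3 = 0.666667 m below the base (the top edge), so the centroid depth is h_c = 0.666667 m.
A = ½ × 0.949 × 2 = 0.949 m².
Resultant F = γ·h_c·A = 12.3606 × 0.666667 × 0.949 = 7.82014 kN.
I_c = b·h³/36 = 0.949 × 2³/36 = 0.210889 m⁴.
Centre of pressure: y_p = y_c + I_c/(y_c·A) = 0.666667 + 0.210889/(0.666667 × 0.949) = 0.666667 + 0.333333 = 1 m along the plane.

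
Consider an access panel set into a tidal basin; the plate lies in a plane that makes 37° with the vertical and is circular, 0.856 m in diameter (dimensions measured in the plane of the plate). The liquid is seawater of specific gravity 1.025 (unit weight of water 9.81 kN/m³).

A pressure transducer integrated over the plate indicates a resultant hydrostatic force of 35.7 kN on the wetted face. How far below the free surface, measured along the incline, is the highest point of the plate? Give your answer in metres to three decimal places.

y_top ≈ 7.297 m

γ = 1.025 × 9.81 = 10.05525 kN/m³.
A = π(0.428)² = 0.57549 m².
From F = γ·h_c·A, the centroid depth is h_c = 35.7/(10.05525 × 0.57549) = 6.16932 m.
The plate makes 37° with the vertical, i.e. θ = 90° − 37° = 53° to the horizontal. Measuring y along the incline from the free-surface line, vertical depth h = y·sinθ with sinθ = 0.798636.
Along the incline, y_c = h_c/sinθ = 6.16932/0.798636 = 7.72482 m.
The centroid is at the centre, 0.428 m below the top of the plate, so the highest point sits at y_top = 7.72482 − 0.428 = 7.29682 m along the incline.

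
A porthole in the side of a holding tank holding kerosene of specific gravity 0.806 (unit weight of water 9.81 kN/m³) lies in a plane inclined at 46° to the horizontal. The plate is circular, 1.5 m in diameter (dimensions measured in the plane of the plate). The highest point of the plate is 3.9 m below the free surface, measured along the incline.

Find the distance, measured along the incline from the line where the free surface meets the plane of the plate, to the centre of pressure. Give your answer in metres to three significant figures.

y_p = 4.68 m

γ = 0.806 × 9.81 = 7.90686 kN/m³.
Let θ = 46° be the plate's angle to the horizontal; measure y along the incline from where the plane meets the free surface. Vertical depth h = y·sinθ with sinθ = 0.719340.
The centroid is at the centre, 0.75 m below the top of the plate, so y_c = 3.9 + 0.75 = 4.65 m and h_c = 4.65 × 0.719340 = 3.34493 m.
A = π(0.75)² = 1.76715 m².
Resultant F = γ·h_c·A = 7.90686 × 3.34493 × 1.76715 = 46.7374 kN.
I_c = πr⁴/4 = π × 0.75⁴/4 = 0.248505 m⁴.
Centre of pressure: y_p = y_c + I_c/(y_c·A) = 4.65 + 0.248505/(4.65 × 1.76715) = 4.65 + 0.0302419 = 4.68024 m along the plane.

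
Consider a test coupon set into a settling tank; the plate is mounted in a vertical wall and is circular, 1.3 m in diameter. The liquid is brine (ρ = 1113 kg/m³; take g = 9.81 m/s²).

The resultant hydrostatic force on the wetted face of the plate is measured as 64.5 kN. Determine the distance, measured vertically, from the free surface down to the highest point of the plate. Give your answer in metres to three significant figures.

γ = ρg = 1113 × 9.81 / 1000 = 10.91853 kN/m³.
A = π(0.65)² = 1.32732 m².
From F = γ·h_c·A, the centroid depth is h_c = 64.5/(10.91853 × 1.32732) = 4.45061 m.
The centroid is at the centre, 0.65 m below the top of the plate, so the highest point sits at h_top = 4.45061 − 0.65 = 3.80061 m below the surface.

d_top ≈ 3.80 m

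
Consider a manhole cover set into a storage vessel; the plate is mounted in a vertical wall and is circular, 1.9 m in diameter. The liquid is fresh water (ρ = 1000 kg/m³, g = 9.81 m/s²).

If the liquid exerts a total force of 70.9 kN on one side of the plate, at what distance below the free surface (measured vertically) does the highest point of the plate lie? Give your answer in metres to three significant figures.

γ = ρg = 1000 × 9.81 = 9810 N/m³ = 9.81 kN/m³.
A = π(0.95)² = 2.83529 m².
From F = γ·h_c·A, the centroid depth is h_c = 70.9/(9.81 × 2.83529) = 2.54906 m.
The centroid is at the centre, 0.95 m below the top of the plate, so the highest point sits at h_top = 2.54906 − 0.95 = 1.59906 m below the surface.

d_top ≈ 1.60 m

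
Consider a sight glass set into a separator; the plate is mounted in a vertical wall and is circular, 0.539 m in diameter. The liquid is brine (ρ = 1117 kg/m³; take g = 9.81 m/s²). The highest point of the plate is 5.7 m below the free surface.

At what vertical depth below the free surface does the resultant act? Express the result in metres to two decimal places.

γ = ρg = 1117 × 9.81 / 1000 = 10.95777 kN/m³.
The centroid is at the centre, 0.2695 m below the top of the plate, so the centroid depth is h_c = 5.7 + 0.2695 = 5.9695 m.
A = π(0.2695)² = 0.228175 m².
Resultant F = γ·h_c·A = 10.95777 × 5.9695 × 0.228175 = 14.9255 kN.
I_c = πr⁴/4 = π × 0.2695⁴/4 = 0.0041431 m⁴.
Centre of pressure: y_p = y_c + I_c/(y_c·A) = 5.9695 + 0.0041431/(5.9695 × 0.228175) = 5.9695 + 0.00304172 = 5.97254 m along the plane.

h_p = 5.97 m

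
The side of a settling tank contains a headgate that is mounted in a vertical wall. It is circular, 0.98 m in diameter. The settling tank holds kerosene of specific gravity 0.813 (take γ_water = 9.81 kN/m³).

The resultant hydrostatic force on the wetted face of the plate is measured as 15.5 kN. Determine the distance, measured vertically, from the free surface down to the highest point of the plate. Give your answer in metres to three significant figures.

d_top ≈ 2.09 m

γ = 0.813 × 9.81 = 7.97553 kN/m³.
A = π(0.49)² = 0.754296 m².
From F = γ·h_c·A, the centroid depth is h_c = 15.5/(7.97553 × 0.754296) = 2.5765 m.
The centroid is at the centre, 0.49 m below the top of the plate, so the highest point sits at h_top = 2.5765 − 0.49 = 2.0865 m below the surface.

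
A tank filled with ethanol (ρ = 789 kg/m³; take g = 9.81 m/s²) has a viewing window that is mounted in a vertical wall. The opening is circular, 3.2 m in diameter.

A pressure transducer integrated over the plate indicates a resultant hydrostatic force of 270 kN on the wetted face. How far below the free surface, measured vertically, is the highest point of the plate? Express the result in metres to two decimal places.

γ = ρg = 789 × 9.81 / 1000 = 7.74009 kN/m³.
A = π(1.6)² = 8.04248 m².
From F = γ·h_c·A, the centroid depth is h_c = 270/(7.74009 × 8.04248) = 4.33738 m.
The centroid is at the centre, 1.6 m below the top of the plate, so the highest point sits at h_top = 4.33738 − 1.6 = 2.73738 m below the surface.

d_top ≈ 2.74 m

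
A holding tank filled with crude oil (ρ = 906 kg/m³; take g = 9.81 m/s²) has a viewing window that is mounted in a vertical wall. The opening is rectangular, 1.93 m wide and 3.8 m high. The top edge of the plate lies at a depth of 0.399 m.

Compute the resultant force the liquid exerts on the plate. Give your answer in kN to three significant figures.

γ = ρg = 906 × 9.81 / 1000 = 8.88786 kN/m³.
The centroid lies 3.8/2 = 1.9 m below the top edge, so the centroid depth is h_c = 0.399 + 1.9 = 2.299 m.
A = 1.93 × 3.8 = 7.334 m².
Resultant F = γ·h_c·A = 8.88786 × 2.299 × 7.334 = 149.857 kN.

F ≈ 150 kN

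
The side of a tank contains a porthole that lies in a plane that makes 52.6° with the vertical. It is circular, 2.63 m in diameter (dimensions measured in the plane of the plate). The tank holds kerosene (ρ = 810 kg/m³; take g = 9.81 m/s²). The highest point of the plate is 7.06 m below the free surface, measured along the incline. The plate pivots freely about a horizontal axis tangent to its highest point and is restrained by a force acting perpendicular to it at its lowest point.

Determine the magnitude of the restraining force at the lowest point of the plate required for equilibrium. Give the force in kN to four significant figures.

P ≈ 114.1 kN

γ = ρg = 810 × 9.81 / 1000 = 7.9461 kN/m³.
The plate makes 52.6° with the vertical, i.e. θ = 90° − 52.6° = 37.4° to the horizontal. Measuring y along the incline from the free-surface line, vertical depth h = y·sinθ with sinθ = 0.607376.
The centroid is at the centre, 1.315 m below the top of the plate, so y_c = 7.06 + 1.315 = 8.375 m and h_c = 8.375 × 0.607376 = 5.08677 m.
A = π(1.315)² = 5.43252 m².
Resultant F = γ·h_c·A = 7.9461 × 5.08677 × 5.43252 = 219.582 kN.
I_c = πr⁴/4 = π × 1.315⁴/4 = 2.34851 m⁴.
Centre of pressure: y_p = y_c + I_c/(y_c·A) = 8.375 + 2.34851/(8.375 × 5.43252) = 8.375 + 0.0516186 = 8.42662 m along the plane.
The resultant acts 1.315 + 0.0516186 = 1.36662 m (along the plate) below the hinge at the top edge, so the moment about the hinge is M = F × 1.36662 = 219.582 × 1.36662 = 300.085 kN·m.
A normal force at the bottom, 2.63 m from the hinge, must supply this moment: P = 300.085/2.63 = 114.101 kN.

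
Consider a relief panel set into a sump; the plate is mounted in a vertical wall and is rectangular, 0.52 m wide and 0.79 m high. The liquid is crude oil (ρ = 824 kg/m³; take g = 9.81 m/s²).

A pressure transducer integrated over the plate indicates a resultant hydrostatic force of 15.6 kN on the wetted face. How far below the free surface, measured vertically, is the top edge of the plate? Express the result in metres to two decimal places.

d_top ≈ 4.30 m

γ = ρg = 824 × 9.81 / 1000 = 8.08344 kN/m³.
A = 0.52 × 0.79 = 0.4108 m².
From F = γ·h_c·A, the centroid depth is h_c = 15.6/(8.08344 × 0.4108) = 4.69784 m.
The centroid lies 0.79/2 = 0.395 m below the top edge, so the top edge sits at h_top = 4.69784 − 0.395 = 4.30284 m below the surface.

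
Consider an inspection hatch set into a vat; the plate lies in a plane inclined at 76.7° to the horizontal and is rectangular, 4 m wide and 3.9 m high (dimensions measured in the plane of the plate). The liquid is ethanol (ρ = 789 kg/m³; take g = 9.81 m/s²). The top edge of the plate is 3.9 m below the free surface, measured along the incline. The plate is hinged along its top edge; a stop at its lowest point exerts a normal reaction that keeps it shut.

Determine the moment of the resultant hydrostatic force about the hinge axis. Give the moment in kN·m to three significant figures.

M ≈ 1490 kN·m

γ = ρg = 789 × 9.81 / 1000 = 7.74009 kN/m³.
Let θ = 76.7° be the plate's angle to the horizontal; measure y along the incline from where the plane meets the free surface. Vertical depth h = y·sinθ with sinθ = 0.973179.
The centroid lies 3.9/2 = 1.95 m below the top edge, so y_c = 3.9 + 1.95 = 5.85 m and h_c = 5.85 × 0.973179 = 5.6931 m.
A = 4 × 3.9 = 15.6 m².
Resultant F = γ·h_c·A = 7.74009 × 5.6931 × 15.6 = 687.416 kN.
I_c = b·h³/12 = 4 × 3.9³/12 = 19.773 m⁴.
Centre of pressure: y_p = y_c + I_c/(y_c·A) = 5.85 + 19.773/(5.85 × 15.6) = 5.85 + 0.216667 = 6.06667 m along the plane.
The resultant acts 1.95 + 0.216667 = 2.16667 m (along the plate) below the hinge at the top edge, so the moment about the hinge is M = F × 2.16667 = 687.416 × 2.16667 = 1489.4 kN·m.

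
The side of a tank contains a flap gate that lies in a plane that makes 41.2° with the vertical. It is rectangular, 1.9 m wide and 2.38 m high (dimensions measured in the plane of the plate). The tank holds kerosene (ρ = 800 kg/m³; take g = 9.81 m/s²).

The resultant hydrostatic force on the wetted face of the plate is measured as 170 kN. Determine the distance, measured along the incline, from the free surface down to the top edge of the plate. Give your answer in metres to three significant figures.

γ = ρg = 800 × 9.81 / 1000 = 7.848 kN/m³.
A = 1.9 × 2.38 = 4.522 m².
From F = γ·h_c·A, the centroid depth is h_c = 170/(7.848 × 4.522) = 4.79026 m.
The plate makes 41.2° with the vertical, i.e. θ = 90° − 41.2° = 48.8° to the horizontal. Measuring y along the incline from the free-surface line, vertical depth h = y·sinθ with sinθ = 0.752415.
Along the incline, y_c = h_c/sinθ = 4.79026/0.752415 = 6.36651 m.
The centroid lies 2.38/2 = 1.19 m below the top edge, so the top edge sits at y_top = 6.36651 − 1.19 = 5.17651 m along the incline.

y_top ≈ 5.18 m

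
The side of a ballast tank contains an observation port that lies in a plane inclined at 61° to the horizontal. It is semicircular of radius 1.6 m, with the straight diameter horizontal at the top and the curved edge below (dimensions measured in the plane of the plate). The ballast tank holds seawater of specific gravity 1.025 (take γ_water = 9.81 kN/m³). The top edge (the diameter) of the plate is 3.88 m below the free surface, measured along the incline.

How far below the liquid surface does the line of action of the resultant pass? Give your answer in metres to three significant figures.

h_p = 4.02 m

γ = 1.025 × 9.81 = 10.05525 kN/m³.
Let θ = 61° be the plate's angle to the horizontal; measure y along the incline from where the plane meets the free surface. Vertical depth h = y·sinθ with sinθ = 0.874620.
The centroid of a semicircle lies 4r/(3π) = 0.679061 m from the diameter, here below the top edge, so y_c = 3.88 + 0.679061 = 4.55906 m and h_c = 4.55906 × 0.874620 = 3.98745 m.
A = πr²/2 = π × 1.6²/2 = 4.02124 m².
Resultant F = γ·h_c·A = 10.05525 × 3.98745 × 4.02124 = 161.231 kN.
I_c = (π/8 − 8/(9π))·r⁴ = 0.109757 × 1.6⁴ = 0.719303 m⁴.
Centre of pressure: y_p = y_c + I_c/(y_c·A) = 4.55906 + 0.719303/(4.55906 × 4.02124) = 4.55906 + 0.0392353 = 4.5983 m along the plane.
Vertically, h_p = y_p·sinθ = 4.5983 × 0.874620 = 4.02177 m.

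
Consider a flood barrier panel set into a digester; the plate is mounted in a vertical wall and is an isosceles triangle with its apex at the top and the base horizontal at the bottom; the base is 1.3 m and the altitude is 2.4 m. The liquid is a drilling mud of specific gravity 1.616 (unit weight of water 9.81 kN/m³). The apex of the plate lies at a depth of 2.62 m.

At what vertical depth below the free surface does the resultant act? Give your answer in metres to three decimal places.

h_p = 4.296 m

γ = 1.616 × 9.81 = 15.85296 kN/m³.
With the apex up, the centroid sits 2h/3 = 2 × 2.4/3 = 1.6 m below the apex, so the centroid depth is h_c = 2.62 + 1.6 = 4.22 m.
A = ½ × 1.3 × 2.4 = 1.56 m².
Resultant F = γ·h_c·A = 15.85296 × 4.22 × 1.56 = 104.363 kN.
I_c = b·h³/36 = 1.3 × 2.4³/36 = 0.4992 m⁴.
Centre of pressure: y_p = y_c + I_c/(y_c·A) = 4.22 + 0.4992/(4.22 × 1.56) = 4.22 + 0.0758294 = 4.29583 m along the plane.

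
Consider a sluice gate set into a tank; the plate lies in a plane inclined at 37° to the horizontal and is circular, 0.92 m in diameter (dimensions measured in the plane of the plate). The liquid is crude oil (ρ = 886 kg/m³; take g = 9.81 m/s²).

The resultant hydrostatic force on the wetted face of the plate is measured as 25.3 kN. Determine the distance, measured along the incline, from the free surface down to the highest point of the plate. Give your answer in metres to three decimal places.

y_top ≈ 6.816 m

γ = ρg = 886 × 9.81 / 1000 = 8.69166 kN/m³.
A = π(0.46)² = 0.664761 m².
From F = γ·h_c·A, the centroid depth is h_c = 25.3/(8.69166 × 0.664761) = 4.37877 m.
Let θ = 37° be the plate's angle to the horizontal; measure y along the incline from where the plane meets the free surface. Vertical depth h = y·sinθ with sinθ = 0.601815.
Along the incline, y_c = h_c/sinθ = 4.37877/0.601815 = 7.27594 m.
The centroid is at the centre, 0.46 m below the top of the plate, so the highest point sits at y_top = 7.27594 − 0.46 = 6.81594 m along the incline.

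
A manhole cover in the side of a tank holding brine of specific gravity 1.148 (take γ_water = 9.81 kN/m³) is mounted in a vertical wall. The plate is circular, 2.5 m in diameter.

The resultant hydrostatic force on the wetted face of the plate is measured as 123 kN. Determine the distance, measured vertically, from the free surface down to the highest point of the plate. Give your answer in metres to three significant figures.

γ = 1.148 × 9.81 = 11.26188 kN/m³.
A = π(1.25)² = 4.90874 m².
From F = γ·h_c·A, the centroid depth is h_c = 123/(11.26188 × 4.90874) = 2.22497 m.
The centroid is at the centre, 1.25 m below the top of the plate, so the highest point sits at h_top = 2.22497 − 1.25 = 0.97497 m below the surface.

d_top ≈ 0.975 m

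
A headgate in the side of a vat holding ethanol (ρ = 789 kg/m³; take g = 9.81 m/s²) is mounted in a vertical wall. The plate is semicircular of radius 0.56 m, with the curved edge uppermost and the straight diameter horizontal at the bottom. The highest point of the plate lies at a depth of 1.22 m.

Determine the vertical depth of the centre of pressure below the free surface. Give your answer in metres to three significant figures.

h_p = 1.56 m

γ = ρg = 789 × 9.81 / 1000 = 7.74009 kN/m³.
The centroid lies 4r/(3π) = 0.237671 m above the diameter, so r − 4r/(3π) = 0.56 − 0.237671 = 0.322329 m below the topmost point, so the centroid depth is h_c = 1.22 + 0.322329 = 1.54233 m.
A = πr²/2 = π × 0.56²/2 = 0.492602 m².
Resultant F = γ·h_c·A = 7.74009 × 1.54233 × 0.492602 = 5.88057 kN.
I_c = (π/8 − 8/(9π))·r⁴ = 0.109757 × 0.56⁴ = 0.010794 m⁴.
Centre of pressure: y_p = y_c + I_c/(y_c·A) = 1.54233 + 0.010794/(1.54233 × 0.492602) = 1.54233 + 0.0142072 = 1.55654 m along the plane.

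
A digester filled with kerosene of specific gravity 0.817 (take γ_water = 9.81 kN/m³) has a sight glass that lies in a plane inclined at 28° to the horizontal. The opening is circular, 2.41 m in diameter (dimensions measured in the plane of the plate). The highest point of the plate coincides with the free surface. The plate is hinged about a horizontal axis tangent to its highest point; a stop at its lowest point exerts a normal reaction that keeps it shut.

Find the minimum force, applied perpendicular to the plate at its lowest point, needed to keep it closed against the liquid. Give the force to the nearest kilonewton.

P ≈ 13 kN

γ = 0.817 × 9.81 = 8.01477 kN/m³.
Let θ = 28° be the plate's angle to the horizontal; measure y along the incline from where the plane meets the free surface. Vertical depth h = y·sinθ with sinθ = 0.469472.
The centroid is at the centre, 1.205 m below the top of the plate, so y_c = 1.205 m and h_c = 1.205 × 0.469472 = 0.565714 m.
A = π(1.205)² = 4.56167 m².
Resultant F = γ·h_c·A = 8.01477 × 0.565714 × 4.56167 = 20.6829 kN.
I_c = πr⁴/4 = π × 1.205⁴/4 = 1.65592 m⁴.
Centre of pressure: y_p = y_c + I_c/(y_c·A) = 1.205 + 1.65592/(1.205 × 4.56167) = 1.205 + 0.301251 = 1.50625 m along the plane.
The resultant acts 1.205 + 0.301251 = 1.50625 m (along the plate) below the hinge at the top edge, so the moment about the hinge is M = F × 1.50625 = 20.6829 × 1.50625 = 31.1536 kN·m.
A normal force at the bottom, 2.41 m from the hinge, must supply this moment: P = 31.1536/2.41 = 12.9268 kN.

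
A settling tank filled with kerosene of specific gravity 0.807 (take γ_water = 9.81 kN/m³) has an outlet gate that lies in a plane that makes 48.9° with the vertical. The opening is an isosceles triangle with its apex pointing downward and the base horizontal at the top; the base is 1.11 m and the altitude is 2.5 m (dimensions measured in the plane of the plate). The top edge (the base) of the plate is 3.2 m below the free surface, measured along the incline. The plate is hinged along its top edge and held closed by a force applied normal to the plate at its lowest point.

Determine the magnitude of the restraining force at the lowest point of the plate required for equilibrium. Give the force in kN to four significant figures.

γ = 0.807 × 9.81 = 7.91667 kN/m³.
The plate makes 48.9° with the vertical, i.e. θ = 90° − 48.9° = 41.1° to the horizontal. Measuring y along the incline from the free-surface line, vertical depth h = y·sinθ with sinθ = 0.657375.
With the apex down, the centroid sits h/3 = 2.5/3 = 0.833333 m below the base (the top edge), so y_c = 3.2 + 0.833333 = 4.03333 m and h_c = 4.03333 × 0.657375 = 2.65141 m.
A = ½ × 1.11 × 2.5 = 1.3875 m².
Resultant F = γ·h_c·A = 7.91667 × 2.65141 × 1.3875 = 29.1241 kN.
I_c = b·h³/36 = 1.11 × 2.5³/36 = 0.481771 m⁴.
Centre of pressure: y_p = y_c + I_c/(y_c·A) = 4.03333 + 0.481771/(4.03333 × 1.3875) = 4.03333 + 0.0860883 = 4.11942 m along the plane.
The resultant acts 0.833333 + 0.0860883 = 0.919421 m (along the plate) below the hinge at the top edge, so the moment about the hinge is M = F × 0.919421 = 29.1241 × 0.919421 = 26.7773 kN·m.
A normal force at the bottom, 2.5 m from the hinge, must supply this moment: P = 26.7773/2.5 = 10.7109 kN.

P ≈ 10.71 kN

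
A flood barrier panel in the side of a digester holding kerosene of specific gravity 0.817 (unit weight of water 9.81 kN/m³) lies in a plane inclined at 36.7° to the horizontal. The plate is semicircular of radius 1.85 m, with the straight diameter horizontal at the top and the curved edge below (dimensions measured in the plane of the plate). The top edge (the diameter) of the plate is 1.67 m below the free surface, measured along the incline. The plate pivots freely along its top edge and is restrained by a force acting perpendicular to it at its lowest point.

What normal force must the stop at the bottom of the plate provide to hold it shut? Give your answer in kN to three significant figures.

γ = 0.817 × 9.81 = 8.01477 kN/m³.
Let θ = 36.7° be the plate's angle to the horizontal; measure y along the incline from where the plane meets the free surface. Vertical depth h = y·sinθ with sinθ = 0.597625.
The centroid of a semicircle lies 4r/(3π) = 0.785164 m from the diameter, here below the top edge, so y_c = 1.67 + 0.785164 = 2.45516 m and h_c = 2.45516 × 0.597625 = 1.46726 m.
A = πr²/2 = π × 1.85²/2 = 5.37605 m².
Resultant F = γ·h_c·A = 8.01477 × 1.46726 × 5.37605 = 63.221 kN.
I_c = (π/8 − 8/(9π))·r⁴ = 0.109757 × 1.85⁴ = 1.28564 m⁴.
Centre of pressure: y_p = y_c + I_c/(y_c·A) = 2.45516 + 1.28564/(2.45516 × 5.37605) = 2.45516 + 0.0974039 = 2.55256 m along the plane.
The resultant acts 0.785164 + 0.0974039 = 0.882568 m (along the plate) below the hinge at the top edge, so the moment about the hinge is M = F × 0.882568 = 63.221 × 0.882568 = 55.7968 kN·m.
A normal force at the bottom, 1.85 m from the hinge, must supply this moment: P = 55.7968/1.85 = 30.1604 kN.

P ≈ 30.2 kN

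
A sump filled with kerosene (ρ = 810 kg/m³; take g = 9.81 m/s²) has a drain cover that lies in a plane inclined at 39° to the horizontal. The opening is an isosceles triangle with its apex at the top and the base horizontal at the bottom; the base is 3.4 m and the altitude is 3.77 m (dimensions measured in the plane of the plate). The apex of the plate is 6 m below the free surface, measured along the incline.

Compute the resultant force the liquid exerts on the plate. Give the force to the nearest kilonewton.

γ = ρg = 810 × 9.81 / 1000 = 7.9461 kN/m³.
Let θ = 39° be the plate's angle to the horizontal; measure y along the incline from where the plane meets the free surface. Vertical depth h = y·sinθ with sinθ = 0.629320.
With the apex up, the centroid sits 2h/3 = 2 × 3.77/3 = 2.51333 m below the apex, so y_c = 6 + 2.51333 = 8.51333 m and h_c = 8.51333 × 0.629320 = 5.35761 m.
A = ½ × 3.4 × 3.77 = 6.409 m².
Resultant F = γ·h_c·A = 7.9461 × 5.35761 × 6.409 = 272.845 kN.

F ≈ 273 kN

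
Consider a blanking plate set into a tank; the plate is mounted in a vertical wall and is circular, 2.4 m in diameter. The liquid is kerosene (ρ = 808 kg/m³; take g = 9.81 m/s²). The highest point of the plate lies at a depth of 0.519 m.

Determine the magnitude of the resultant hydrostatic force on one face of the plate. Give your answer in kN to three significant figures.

γ = ρg = 808 × 9.81 / 1000 = 7.92648 kN/m³.
The centroid is at the centre, 1.2 m below the top of the plate, so the centroid depth is h_c = 0.519 + 1.2 = 1.719 m.
A = π(1.2)² = 4.52389 m².
Resultant F = γ·h_c·A = 7.92648 × 1.719 × 4.52389 = 61.6408 kN.

F ≈ 61.6 kN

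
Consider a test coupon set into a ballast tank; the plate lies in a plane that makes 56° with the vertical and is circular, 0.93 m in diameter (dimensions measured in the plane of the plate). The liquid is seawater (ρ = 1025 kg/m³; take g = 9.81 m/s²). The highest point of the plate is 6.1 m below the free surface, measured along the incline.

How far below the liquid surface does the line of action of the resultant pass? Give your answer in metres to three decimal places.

γ = ρg = 1025 × 9.81 / 1000 = 10.05525 kN/m³.
The plate makes 56° with the vertical, i.e. θ = 90° − 56° = 34° to the horizontal. Measuring y along the incline from the free-surface line, vertical depth h = y·sinθ with sinθ = 0.559193.
The centroid is at the centre, 0.465 m below the top of the plate, so y_c = 6.1 + 0.465 = 6.565 m and h_c = 6.565 × 0.559193 = 3.6711 m.
A = π(0.465)² = 0.679291 m².
Resultant F = γ·h_c·A = 10.05525 × 3.6711 × 0.679291 = 25.0752 kN.
I_c = πr⁴/4 = π × 0.465⁴/4 = 0.0367199 m⁴.
Centre of pressure: y_p = y_c + I_c/(y_c·A) = 6.565 + 0.0367199/(6.565 × 0.679291) = 6.565 + 0.008234 = 6.57323 m along the plane.
Vertically, h_p = y_p·sinθ = 6.57323 × 0.559193 = 3.6757 m.

h_p = 3.676 m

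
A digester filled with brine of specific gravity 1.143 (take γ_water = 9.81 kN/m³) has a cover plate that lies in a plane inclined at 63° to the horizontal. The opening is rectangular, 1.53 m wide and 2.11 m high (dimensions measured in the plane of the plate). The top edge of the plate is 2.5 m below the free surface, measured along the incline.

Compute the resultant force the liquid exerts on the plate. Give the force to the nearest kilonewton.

F ≈ 115 kN

γ = 1.143 × 9.81 = 11.21283 kN/m³.
Let θ = 63° be the plate's angle to the horizontal; measure y along the incline from where the plane meets the free surface. Vertical depth h = y·sinθ with sinθ = 0.891007.
The centroid lies 2.11/2 = 1.055 m below the top edge, so y_c = 2.5 + 1.055 = 3.555 m and h_c = 3.555 × 0.891007 = 3.16753 m.
A = 1.53 × 2.11 = 3.2283 m².
Resultant F = γ·h_c·A = 11.21283 × 3.16753 × 3.2283 = 114.659 kN.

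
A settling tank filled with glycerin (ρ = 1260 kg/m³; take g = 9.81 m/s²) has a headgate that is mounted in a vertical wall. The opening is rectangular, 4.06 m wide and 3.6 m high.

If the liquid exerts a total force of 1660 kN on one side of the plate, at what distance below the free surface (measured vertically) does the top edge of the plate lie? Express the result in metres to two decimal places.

γ = ρg = 1260 × 9.81 / 1000 = 12.3606 kN/m³.
A = 4.06 × 3.6 = 14.616 m².
From F = γ·h_c·A, the centroid depth is h_c = 1660/(12.3606 × 14.616) = 9.1884 m.
The centroid lies 3.6/2 = 1.8 m below the top edge, so the top edge sits at h_top = 9.1884 − 1.8 = 7.3884 m below the surface.

d_top ≈ 7.39 m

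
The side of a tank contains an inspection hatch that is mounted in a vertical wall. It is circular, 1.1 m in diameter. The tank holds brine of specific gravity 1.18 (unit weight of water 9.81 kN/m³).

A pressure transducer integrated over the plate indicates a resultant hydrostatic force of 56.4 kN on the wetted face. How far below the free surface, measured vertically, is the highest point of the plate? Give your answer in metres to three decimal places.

γ = 1.18 × 9.81 = 11.5758 kN/m³.
A = π(0.55)² = 0.950332 m².
From F = γ·h_c·A, the centroid depth is h_c = 56.4/(11.5758 × 0.950332) = 5.12688 m.
The centroid is at the centre, 0.55 m below the top of the plate, so the highest point sits at h_top = 5.12688 − 0.55 = 4.57688 m below the surface.

d_top ≈ 4.577 m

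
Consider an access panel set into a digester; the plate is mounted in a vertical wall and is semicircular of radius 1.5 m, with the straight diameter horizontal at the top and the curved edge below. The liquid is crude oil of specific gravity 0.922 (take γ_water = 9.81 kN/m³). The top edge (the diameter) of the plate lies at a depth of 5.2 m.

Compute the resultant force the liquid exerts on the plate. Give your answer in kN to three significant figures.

γ = 0.922 × 9.81 = 9.04482 kN/m³.
The centroid of a semicircle lies 4r/(3π) = 0.63662 m from the diameter, here below the top edge, so the centroid depth is h_c = 5.2 + 0.63662 = 5.83662 m.
A = πr²/2 = π × 1.5²/2 = 3.53429 m².
Resultant F = γ·h_c·A = 9.04482 × 5.83662 × 3.53429 = 186.579 kN.

F ≈ 187 kN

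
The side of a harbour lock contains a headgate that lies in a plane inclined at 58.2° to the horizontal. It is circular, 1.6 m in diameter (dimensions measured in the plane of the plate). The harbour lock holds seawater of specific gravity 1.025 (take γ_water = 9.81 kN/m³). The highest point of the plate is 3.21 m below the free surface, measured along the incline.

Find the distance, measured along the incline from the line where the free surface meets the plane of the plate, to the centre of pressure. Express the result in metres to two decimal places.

y_p = 4.05 m

γ = 1.025 × 9.81 = 10.05525 kN/m³.
Let θ = 58.2° be the plate's angle to the horizontal; measure y along the incline from where the plane meets the free surface. Vertical depth h = y·sinθ with sinθ = 0.849893.
The centroid is at the centre, 0.8 m below the top of the plate, so y_c = 3.21 + 0.8 = 4.01 m and h_c = 4.01 × 0.849893 = 3.40807 m.
A = π(0.8)² = 2.01062 m².
Resultant F = γ·h_c·A = 10.05525 × 3.40807 × 2.01062 = 68.9019 kN.
I_c = πr⁴/4 = π × 0.8⁴/4 = 0.321699 m⁴.
Centre of pressure: y_p = y_c + I_c/(y_c·A) = 4.01 + 0.321699/(4.01 × 2.01062) = 4.01 + 0.0399002 = 4.0499 m along the plane.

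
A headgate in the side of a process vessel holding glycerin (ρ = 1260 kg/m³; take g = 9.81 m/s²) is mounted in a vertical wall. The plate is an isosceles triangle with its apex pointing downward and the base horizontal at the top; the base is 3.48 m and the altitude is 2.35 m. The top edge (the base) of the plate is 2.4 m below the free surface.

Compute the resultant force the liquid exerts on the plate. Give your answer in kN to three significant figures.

γ = ρg = 1260 × 9.81 / 1000 = 12.3606 kN/m³.
With the apex down, the centroid sits h/3 = 2.35/3 = 0.783333 m below the base (the top edge), so the centroid depth is h_c = 2.4 + 0.783333 = 3.18333 m.
A = ½ × 3.48 × 2.35 = 4.089 m².
Resultant F = γ·h_c·A = 12.3606 × 3.18333 × 4.089 = 160.893 kN.

F ≈ 161 kN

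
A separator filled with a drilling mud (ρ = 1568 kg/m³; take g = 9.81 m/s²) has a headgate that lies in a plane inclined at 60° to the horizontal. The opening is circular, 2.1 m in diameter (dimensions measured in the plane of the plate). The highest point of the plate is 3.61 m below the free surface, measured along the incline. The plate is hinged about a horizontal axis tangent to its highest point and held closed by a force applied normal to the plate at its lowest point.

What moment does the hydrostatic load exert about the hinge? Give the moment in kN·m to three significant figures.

M ≈ 238 kN·m

γ = ρg = 1568 × 9.81 / 1000 = 15.38208 kN/m³.
Let θ = 60° be the plate's angle to the horizontal; measure y along the incline from where the plane meets the free surface. Vertical depth h = y·sinθ with sinθ = 0.866025.
The centroid is at the centre, 1.05 m below the top of the plate, so y_c = 3.61 + 1.05 = 4.66 m and h_c = 4.66 × 0.866025 = 4.03568 m.
A = π(1.05)² = 3.46361 m².
Resultant F = γ·h_c·A = 15.38208 × 4.03568 × 3.46361 = 215.011 kN.
I_c = πr⁴/4 = π × 1.05⁴/4 = 0.954656 m⁴.
Centre of pressure: y_p = y_c + I_c/(y_c·A) = 4.66 + 0.954656/(4.66 × 3.46361) = 4.66 + 0.0591469 = 4.71915 m along the plane.
The resultant acts 1.05 + 0.0591469 = 1.10915 m (along the plate) below the hinge at the top edge, so the moment about the hinge is M = F × 1.10915 = 215.011 × 1.10915 = 238.479 kN·m.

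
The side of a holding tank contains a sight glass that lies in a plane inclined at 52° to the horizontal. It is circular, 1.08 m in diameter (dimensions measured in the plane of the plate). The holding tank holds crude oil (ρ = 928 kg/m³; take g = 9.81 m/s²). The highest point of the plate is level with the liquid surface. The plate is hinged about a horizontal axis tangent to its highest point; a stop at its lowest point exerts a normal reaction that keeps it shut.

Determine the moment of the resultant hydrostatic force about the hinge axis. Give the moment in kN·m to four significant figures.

γ = ρg = 928 × 9.81 / 1000 = 9.10368 kN/m³.
Let θ = 52° be the plate's angle to the horizontal; measure y along the incline from where the plane meets the free surface. Vertical depth h = y·sinθ with sinθ = 0.788011.
The centroid is at the centre, 0.54 m below the top of the plate, so y_c = 0.54 m and h_c = 0.54 × 0.788011 = 0.425526 m.
A = π(0.54)² = 0.916088 m².
Resultant F = γ·h_c·A = 9.10368 × 0.425526 × 0.916088 = 3.54879 kN.
I_c = πr⁴/4 = π × 0.54⁴/4 = 0.0667828 m⁴.
Centre of pressure: y_p = y_c + I_c/(y_c·A) = 0.54 + 0.0667828/(0.54 × 0.916088) = 0.54 + 0.135 = 0.675 m along the plane.
The resultant acts 0.54 + 0.135 = 0.675 m (along the plate) below the hinge at the top edge, so the moment about the hinge is M = F × 0.675 = 3.54879 × 0.675 = 2.39543 kN·m.

M ≈ 2.395 kN·m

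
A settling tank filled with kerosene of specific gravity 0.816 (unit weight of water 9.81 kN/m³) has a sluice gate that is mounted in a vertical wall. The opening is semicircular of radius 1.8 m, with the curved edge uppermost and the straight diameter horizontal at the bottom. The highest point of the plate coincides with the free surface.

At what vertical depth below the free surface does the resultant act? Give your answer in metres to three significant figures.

γ = 0.816 × 9.81 = 8.00496 kN/m³.
The centroid lies 4r/(3π) = 0.763944 m above the diameter, so r − 4r/(3π) = 1.8 − 0.763944 = 1.03606 m below the topmost point, so the centroid depth is h_c = 1.03606 m.
A = πr²/2 = π × 1.8²/2 = 5.08938 m².
Resultant F = γ·h_c·A = 8.00496 × 1.03606 × 5.08938 = 42.2094 kN.
I_c = (π/8 − 8/(9π))·r⁴ = 0.109757 × 1.8⁴ = 1.15219 m⁴.
Centre of pressure: y_p = y_c + I_c/(y_c·A) = 1.03606 + 1.15219/(1.03606 × 5.08938) = 1.03606 + 0.218512 = 1.25457 m along the plane.

h_p = 1.25 m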